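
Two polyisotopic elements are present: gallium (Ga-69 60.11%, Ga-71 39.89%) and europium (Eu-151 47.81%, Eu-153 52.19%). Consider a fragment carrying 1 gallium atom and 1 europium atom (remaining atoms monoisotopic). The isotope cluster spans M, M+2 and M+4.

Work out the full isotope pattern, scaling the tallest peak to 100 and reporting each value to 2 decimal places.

Gallium pattern (n=1): 0.6011 : 0.3989
Europium pattern (n=1): 0.4781 : 0.5219
Convolve the two distributions (both contribute in 2-u steps):
  M: 0.6011×0.4781 = 0.287386
  M+2: 0.6011×0.5219 + 0.3989×0.4781 = 0.504428
  M+4: 0.3989×0.5219 = 0.208186
Scale to base peak (0.504428) = 100: 56.97 : 100.00 : 41.27

56.97 : 100.00 : 41.27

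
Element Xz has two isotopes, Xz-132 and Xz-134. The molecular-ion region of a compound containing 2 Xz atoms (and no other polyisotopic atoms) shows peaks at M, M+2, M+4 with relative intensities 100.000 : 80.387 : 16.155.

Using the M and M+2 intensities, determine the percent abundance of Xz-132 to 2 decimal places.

71.33%

Let p = fractional abundance of Xz-132. I(M+2)/I(M) = [C(2,1)·p^1·(1−p)] / p^2 = 2·(1−p)/p = 80.387/100.000 = 0.8039
(1−p)/p = 0.8039/2 = 0.4019  ⇒  p = 1/(1 + 0.4019) = 0.7133
Xz-132: 71.33%, Xz-134: 28.67%.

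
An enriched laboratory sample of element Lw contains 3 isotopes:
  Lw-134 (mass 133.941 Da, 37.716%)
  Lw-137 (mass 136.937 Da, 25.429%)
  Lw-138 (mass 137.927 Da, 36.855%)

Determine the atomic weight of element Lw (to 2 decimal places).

136.17 Da

Weight each isotope mass by its fractional abundance: 0.37716 × 133.941 + 0.25429 × 136.937 + 0.36855 × 137.927
= 50.5172 + 34.8217 + 50.8330 = 136.1719 Da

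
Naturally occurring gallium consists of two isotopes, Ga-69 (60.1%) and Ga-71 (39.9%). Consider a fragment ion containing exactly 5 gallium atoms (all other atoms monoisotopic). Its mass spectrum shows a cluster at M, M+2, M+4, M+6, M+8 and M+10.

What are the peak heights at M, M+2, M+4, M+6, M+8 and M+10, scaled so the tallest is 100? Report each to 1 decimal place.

The 5 Ga atoms are independent, so intensities follow the terms of (0.601 + 0.399)^5.
P(M) = 0.601^5 = 0.078410
P(M+2) = 5 × 0.601^4 × 0.399^1 = 0.260280
P(M+4) = 10 × 0.601^3 × 0.399^2 = 0.345596
P(M+6) = 10 × 0.601^2 × 0.399^3 = 0.229439
P(M+8) = 5 × 0.601^1 × 0.399^4 = 0.076162
P(M+10) = 0.399^5 = 0.010113
The M+4 peak is largest (0.345596); scaling to 100 gives 22.7 : 75.3 : 100.0 : 66.4 : 22.0 : 2.9.

22.7 : 75.3 : 100.0 : 66.4 : 22.0 : 2.9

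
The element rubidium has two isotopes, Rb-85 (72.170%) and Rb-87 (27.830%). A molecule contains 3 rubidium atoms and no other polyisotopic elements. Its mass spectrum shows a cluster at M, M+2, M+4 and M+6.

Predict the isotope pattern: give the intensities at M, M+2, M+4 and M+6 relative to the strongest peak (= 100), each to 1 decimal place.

86.4 : 100.0 : 38.6 : 5.0

Expanding (0.72170 + 0.27830)^3:
P(M) = 0.72170^3 = 0.375898
P(M+2) = 3 × 0.72170^2 × 0.27830^1 = 0.434858
P(M+4) = 3 × 0.72170^1 × 0.27830^2 = 0.167689
P(M+6) = 0.27830^3 = 0.021555
The M+2 peak is largest (0.434858); scaling to 100 gives 86.4 : 100.0 : 38.6 : 5.0.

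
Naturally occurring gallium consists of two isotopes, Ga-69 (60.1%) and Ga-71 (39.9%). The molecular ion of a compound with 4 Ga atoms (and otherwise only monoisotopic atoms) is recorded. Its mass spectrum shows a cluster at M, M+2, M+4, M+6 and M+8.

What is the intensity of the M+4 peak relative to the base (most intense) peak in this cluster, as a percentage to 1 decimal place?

99.6%

Binomial terms of (0.601 + 0.399)^4: M 0.1305, M+2 0.3465, M+4 0.3450, M+6 0.1527, M+8 0.0253 → M+2 is the base peak.
P(M+2) = C(4,1) × 0.601^3 × 0.399^1 = 4 × 0.2170818 × 0.3990 = 0.346463 (base)
P(M+4) = C(4,2) × 0.601^2 × 0.399^2 = 6 × 0.361201 × 0.159201 = 0.345021
Relative intensity = 0.345021 / 0.346463 × 100 = 99.6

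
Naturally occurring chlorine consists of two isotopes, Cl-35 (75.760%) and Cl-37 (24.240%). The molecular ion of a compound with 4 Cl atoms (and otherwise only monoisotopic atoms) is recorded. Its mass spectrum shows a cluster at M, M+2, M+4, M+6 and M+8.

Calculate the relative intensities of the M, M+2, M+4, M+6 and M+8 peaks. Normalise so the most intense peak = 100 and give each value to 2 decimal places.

Expanding (0.75760 + 0.24240)^4:
P(M) = 0.75760^4 = 0.329428
P(M+2) = 4 × 0.75760^3 × 0.24240^1 = 0.421612
P(M+4) = 6 × 0.75760^2 × 0.24240^2 = 0.202347
P(M+6) = 4 × 0.75760^1 × 0.24240^3 = 0.043162
P(M+8) = 0.24240^4 = 0.003452
The M+2 peak is largest (0.421612); scaling to 100 gives 78.14 : 100.00 : 47.99 : 10.24 : 0.82.

78.14 : 100.00 : 47.99 : 10.24 : 0.82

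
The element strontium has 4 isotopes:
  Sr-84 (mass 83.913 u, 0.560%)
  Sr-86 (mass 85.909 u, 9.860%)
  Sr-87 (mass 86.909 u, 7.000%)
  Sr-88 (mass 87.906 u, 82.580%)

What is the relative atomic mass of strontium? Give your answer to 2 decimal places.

Average mass = Σ (abundance × isotope mass) = 0.00560 × 83.913 + 0.09860 × 85.909 + 0.07000 × 86.909 + 0.82580 × 87.906
= 0.4699 + 8.4706 + 6.0836 + 72.5928 = 87.6169 u

87.62 u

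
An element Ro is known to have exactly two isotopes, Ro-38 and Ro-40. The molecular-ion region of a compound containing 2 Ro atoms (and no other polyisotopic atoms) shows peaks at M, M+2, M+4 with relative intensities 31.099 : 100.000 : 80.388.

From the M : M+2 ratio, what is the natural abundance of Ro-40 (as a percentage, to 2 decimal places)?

61.65%

Let p = fractional abundance of Ro-38. I(M+2)/I(M) = [C(2,1)·p^1·(1−p)] / p^2 = 2·(1−p)/p = 100.000/31.099 = 3.2155
(1−p)/p = 3.2155/2 = 1.6078  ⇒  p = 1/(1 + 1.6078) = 0.3835
Ro-38: 38.35%, Ro-40: 61.65%.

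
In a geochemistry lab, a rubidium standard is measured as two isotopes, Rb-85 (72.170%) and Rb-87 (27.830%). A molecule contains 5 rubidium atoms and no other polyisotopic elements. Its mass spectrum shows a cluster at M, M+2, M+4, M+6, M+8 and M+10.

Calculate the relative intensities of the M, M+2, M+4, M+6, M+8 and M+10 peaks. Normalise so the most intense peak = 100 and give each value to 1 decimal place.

51.9 : 100.0 : 77.1 : 29.7 : 5.7 : 0.4

Expanding (0.72170 + 0.27830)^5:
P(M) = 0.72170^5 = 0.195787
P(M+2) = 5 × 0.72170^4 × 0.27830^1 = 0.377494
P(M+4) = 10 × 0.72170^3 × 0.27830^2 = 0.291136
P(M+6) = 10 × 0.72170^2 × 0.27830^3 = 0.112267
P(M+8) = 5 × 0.72170^1 × 0.27830^4 = 0.021646
P(M+10) = 0.27830^5 = 0.001669
The M+2 peak is largest (0.377494); scaling to 100 gives 51.9 : 100.0 : 77.1 : 29.7 : 5.7 : 0.4.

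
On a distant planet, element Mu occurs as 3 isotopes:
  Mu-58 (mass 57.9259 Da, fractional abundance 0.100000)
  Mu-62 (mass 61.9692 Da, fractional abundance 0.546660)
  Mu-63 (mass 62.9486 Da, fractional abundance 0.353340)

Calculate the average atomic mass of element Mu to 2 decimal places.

Average mass = Σ (abundance × isotope mass) = 0.100000 × 57.9259 + 0.546660 × 61.9692 + 0.353340 × 62.9486
= 5.79259 + 33.87608 + 22.24226 = 61.91093 Da

61.91 Da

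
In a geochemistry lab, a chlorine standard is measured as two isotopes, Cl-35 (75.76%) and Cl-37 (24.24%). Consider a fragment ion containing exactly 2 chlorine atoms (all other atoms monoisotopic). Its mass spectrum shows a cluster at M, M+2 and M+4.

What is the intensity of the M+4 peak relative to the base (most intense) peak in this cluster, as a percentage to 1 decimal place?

10.2%

Term probabilities: M 0.5740, M+2 0.3673, M+4 0.0588. Base peak = M.
P(M) = C(2,0) × 0.7576^2 × 0.2424^0 = 1 × 0.57395776 × 1.0000 = 0.573958 (base)
P(M+4) = C(2,2) × 0.7576^0 × 0.2424^2 = 1 × 1.0000 × 0.05875776 = 0.058758
Relative intensity = 0.058758 / 0.573958 × 100 = 10.2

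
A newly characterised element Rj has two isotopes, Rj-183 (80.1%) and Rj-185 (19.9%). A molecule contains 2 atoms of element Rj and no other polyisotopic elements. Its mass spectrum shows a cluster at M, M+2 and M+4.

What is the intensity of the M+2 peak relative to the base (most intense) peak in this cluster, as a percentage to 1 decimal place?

49.7%

Term probabilities: M 0.6416, M+2 0.3188, M+4 0.0396. Base peak = M.
P(M) = C(2,0) × 0.801^2 × 0.199^0 = 1 × 0.641601 × 1.0000 = 0.641601 (base)
P(M+2) = C(2,1) × 0.801^1 × 0.199^1 = 2 × 0.8010 × 0.1990 = 0.318798
Relative intensity = 0.318798 / 0.641601 × 100 = 49.7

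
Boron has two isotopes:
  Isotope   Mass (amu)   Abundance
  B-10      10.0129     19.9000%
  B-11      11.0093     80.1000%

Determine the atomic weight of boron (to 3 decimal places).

Ar = Σ fᵢ·mᵢ = 0.199000 × 10.0129 + 0.801000 × 11.0093
= 1.99257 + 8.81845 = 10.81102 amu

10.811 amu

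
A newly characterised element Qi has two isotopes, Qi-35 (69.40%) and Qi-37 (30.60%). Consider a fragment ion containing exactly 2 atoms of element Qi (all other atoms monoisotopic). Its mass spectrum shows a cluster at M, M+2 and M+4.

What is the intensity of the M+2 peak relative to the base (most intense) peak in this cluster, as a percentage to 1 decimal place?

(0.6940 + 0.3060)^2 gives M 0.4816, M+2 0.4247, M+4 0.0936; the largest is M.
P(M) = C(2,0) × 0.6940^2 × 0.3060^0 = 1 × 0.481636 × 1.0000 = 0.481636 (base)
P(M+2) = C(2,1) × 0.6940^1 × 0.3060^1 = 2 × 0.6940 × 0.3060 = 0.424728
Relative intensity = 0.424728 / 0.481636 × 100 = 88.2

88.2%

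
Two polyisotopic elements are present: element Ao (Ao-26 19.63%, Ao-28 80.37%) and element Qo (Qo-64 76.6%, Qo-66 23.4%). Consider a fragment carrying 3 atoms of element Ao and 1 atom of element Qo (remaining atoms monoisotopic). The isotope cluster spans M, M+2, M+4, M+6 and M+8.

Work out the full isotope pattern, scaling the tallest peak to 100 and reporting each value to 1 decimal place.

Element Ao pattern (n=3): 0.00756416 : 0.09290858 : 0.38039035 : 0.51913691
Element Qo pattern (n=1): 0.7660 : 0.2340
Convolve the two distributions (both contribute in 2-u steps):
  M: 0.00756416×0.7660 = 0.005794
  M+2: 0.00756416×0.2340 + 0.09290858×0.7660 = 0.072938
  M+4: 0.09290858×0.2340 + 0.38039035×0.7660 = 0.313120
  M+6: 0.38039035×0.2340 + 0.51913691×0.7660 = 0.486670
  M+8: 0.51913691×0.2340 = 0.121478
Scale to base peak (0.486670) = 100: 1.2 : 15.0 : 64.3 : 100.0 : 25.0

1.2 : 15.0 : 64.3 : 100.0 : 25.0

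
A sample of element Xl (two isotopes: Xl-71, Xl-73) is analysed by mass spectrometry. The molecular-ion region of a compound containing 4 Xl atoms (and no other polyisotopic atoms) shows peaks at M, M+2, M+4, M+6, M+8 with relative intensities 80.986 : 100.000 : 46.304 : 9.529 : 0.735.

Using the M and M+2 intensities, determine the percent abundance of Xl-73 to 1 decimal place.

23.6%

Let p = fractional abundance of Xl-71. I(M+2)/I(M) = [C(4,1)·p^3·(1−p)] / p^4 = 4·(1−p)/p = 100.000/80.986 = 1.2348
(1−p)/p = 1.2348/4 = 0.3087  ⇒  p = 1/(1 + 0.3087) = 0.7641
Xl-71: 76.4%, Xl-73: 23.6%.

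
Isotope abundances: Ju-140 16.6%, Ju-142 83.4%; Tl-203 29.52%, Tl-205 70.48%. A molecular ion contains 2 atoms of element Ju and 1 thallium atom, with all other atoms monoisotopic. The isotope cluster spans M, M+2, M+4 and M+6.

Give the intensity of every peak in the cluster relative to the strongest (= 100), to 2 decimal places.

1.66 : 20.64 : 81.69 : 100.00

Element Ju pattern (n=2): 0.027556 : 0.276888 : 0.695556
Thallium pattern (n=1): 0.2952 : 0.7048
Convolve the two distributions (both contribute in 2-u steps):
  M: 0.027556×0.2952 = 0.008135
  M+2: 0.027556×0.7048 + 0.276888×0.2952 = 0.101159
  M+4: 0.276888×0.7048 + 0.695556×0.2952 = 0.400479
  M+6: 0.695556×0.7048 = 0.490228
Scale to base peak (0.490228) = 100: 1.66 : 20.64 : 81.69 : 100.00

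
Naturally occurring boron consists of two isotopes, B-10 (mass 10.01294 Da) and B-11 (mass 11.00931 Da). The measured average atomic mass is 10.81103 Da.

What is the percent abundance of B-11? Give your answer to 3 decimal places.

With x = fraction of B-10 (so B-11 is 1 − x):
10.01294·x + 11.00931·(1 − x) = 10.81103
(10.01294 − 11.00931)·x = 10.81103 − 11.00931
x = -0.19828 / -0.99637 = 0.19900 → 19.900% B-10, 80.100% B-11.

80.100%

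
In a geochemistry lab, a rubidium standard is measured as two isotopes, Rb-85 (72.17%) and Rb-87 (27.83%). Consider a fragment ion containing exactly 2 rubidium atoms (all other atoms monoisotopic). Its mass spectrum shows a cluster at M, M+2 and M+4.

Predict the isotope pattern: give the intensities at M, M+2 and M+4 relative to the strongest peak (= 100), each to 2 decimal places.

100.00 : 77.12 : 14.87

Each Rb atom is independently Rb-85 (p = 0.7217) or Rb-87 (q = 0.2783); the cluster is the binomial expansion (p + q)^2.
P(M) = 0.7217^2 = 0.520851
P(M+2) = 2 × 0.7217^1 × 0.2783^1 = 0.401698
P(M+4) = 0.2783^2 = 0.077451
The M peak is largest (0.520851); scaling to 100 gives 100.00 : 77.12 : 14.87.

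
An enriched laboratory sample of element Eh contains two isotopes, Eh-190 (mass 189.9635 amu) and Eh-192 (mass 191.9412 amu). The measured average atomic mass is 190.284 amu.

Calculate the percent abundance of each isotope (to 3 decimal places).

Eh-190: 83.794%, Eh-192: 16.206%

Let x be the fractional abundance of Eh-190; then Eh-192 has abundance 1 − x.
189.9635·x + 191.9412·(1 − x) = 190.284
(189.9635 − 191.9412)·x = 190.284 − 191.9412
x = -1.6572 / -1.9777 = 0.83794 → 83.794% Eh-190, 16.206% Eh-192.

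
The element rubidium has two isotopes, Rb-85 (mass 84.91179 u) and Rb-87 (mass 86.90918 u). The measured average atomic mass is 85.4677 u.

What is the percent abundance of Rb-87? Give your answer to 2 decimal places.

With x = fraction of Rb-85 (so Rb-87 is 1 − x):
84.91179·x + 86.90918·(1 − x) = 85.4677
(84.91179 − 86.90918)·x = 85.4677 − 86.90918
x = -1.44148 / -1.99739 = 0.72168 → 72.17% Rb-85, 27.83% Rb-87.

27.83%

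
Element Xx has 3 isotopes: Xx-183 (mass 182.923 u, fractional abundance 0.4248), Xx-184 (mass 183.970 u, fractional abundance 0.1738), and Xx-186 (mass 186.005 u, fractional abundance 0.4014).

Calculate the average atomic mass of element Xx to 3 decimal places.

Average mass = Σ (abundance × isotope mass) = 0.4248 × 182.923 + 0.1738 × 183.970 + 0.4014 × 186.005
= 77.7057 + 31.9740 + 74.6624 = 184.3421 u

184.342 u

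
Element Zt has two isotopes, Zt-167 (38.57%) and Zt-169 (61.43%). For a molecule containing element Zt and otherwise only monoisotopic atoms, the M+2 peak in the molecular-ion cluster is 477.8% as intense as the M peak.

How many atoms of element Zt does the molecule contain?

With n Zt atoms, P(M+2)/P(M) = C(n,1)·p^(n−1)q / p^n = n·q/p = n · 0.6143/0.3857.
n = 4.778 × 0.3857/0.6143 = 3.00 ≈ 3

3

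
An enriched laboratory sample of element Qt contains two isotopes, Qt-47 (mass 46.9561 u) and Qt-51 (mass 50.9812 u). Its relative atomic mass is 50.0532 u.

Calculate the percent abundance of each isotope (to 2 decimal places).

Qt-47: 23.06%, Qt-51: 76.94%

Writing the weighted mean with unknown fraction x of Qt-47:
46.9561·x + 50.9812·(1 − x) = 50.0532
(46.9561 − 50.9812)·x = 50.0532 − 50.9812
x = -0.9280 / -4.0251 = 0.23055 → 23.06% Qt-47, 76.94% Qt-51.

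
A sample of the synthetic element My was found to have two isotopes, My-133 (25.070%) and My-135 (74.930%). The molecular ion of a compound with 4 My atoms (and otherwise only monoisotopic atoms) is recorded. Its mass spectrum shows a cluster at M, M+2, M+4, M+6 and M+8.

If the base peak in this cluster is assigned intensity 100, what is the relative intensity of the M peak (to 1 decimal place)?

(0.25070 + 0.74930)^4 gives M 0.0040, M+2 0.0472, M+4 0.2117, M+6 0.4219, M+8 0.3152; the largest is M+6.
P(M+6) = C(4,3) × 0.25070^1 × 0.74930^3 = 4 × 0.2507 × 0.42069485 = 0.421873 (base)
P(M) = C(4,0) × 0.25070^4 × 0.74930^0 = 1 × 0.00395018 × 1.0000 = 0.003950
Relative intensity = 0.003950 / 0.421873 × 100 = 0.9

0.9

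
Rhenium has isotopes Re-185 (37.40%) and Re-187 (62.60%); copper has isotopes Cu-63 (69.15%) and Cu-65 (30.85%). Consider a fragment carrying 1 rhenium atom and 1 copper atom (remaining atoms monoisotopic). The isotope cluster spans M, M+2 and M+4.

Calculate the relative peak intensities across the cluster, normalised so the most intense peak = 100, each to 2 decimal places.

47.17 : 100.00 : 35.22

Rhenium pattern (n=1): 0.3740 : 0.6260
Copper pattern (n=1): 0.6915 : 0.3085
Convolve the two distributions (both contribute in 2-u steps):
  M: 0.3740×0.6915 = 0.258621
  M+2: 0.3740×0.3085 + 0.6260×0.6915 = 0.548258
  M+4: 0.6260×0.3085 = 0.193121
Scale to base peak (0.548258) = 100: 47.17 : 100.00 : 35.22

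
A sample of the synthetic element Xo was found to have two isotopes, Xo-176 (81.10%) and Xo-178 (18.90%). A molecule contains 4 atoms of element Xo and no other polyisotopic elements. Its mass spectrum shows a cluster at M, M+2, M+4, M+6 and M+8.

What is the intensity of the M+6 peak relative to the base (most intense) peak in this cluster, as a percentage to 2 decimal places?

5.06%

Binomial terms of (0.8110 + 0.1890)^4: M 0.4326, M+2 0.4033, M+4 0.1410, M+6 0.0219, M+8 0.0013 → M is the base peak.
P(M) = C(4,0) × 0.8110^4 × 0.1890^0 = 1 × 0.43259691 × 1.0000 = 0.432597 (base)
P(M+6) = C(4,3) × 0.8110^1 × 0.1890^3 = 4 × 0.8110 × 0.00675127 = 0.021901
Relative intensity = 0.021901 / 0.432597 × 100 = 5.06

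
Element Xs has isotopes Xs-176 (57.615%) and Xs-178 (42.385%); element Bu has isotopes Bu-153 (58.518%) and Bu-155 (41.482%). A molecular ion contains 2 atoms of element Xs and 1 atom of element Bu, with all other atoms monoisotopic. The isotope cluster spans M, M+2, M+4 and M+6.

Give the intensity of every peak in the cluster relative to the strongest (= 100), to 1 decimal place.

45.9 : 100.0 : 72.7 : 17.6

Element Xs pattern (n=2): 0.33194882 : 0.48840236 : 0.17964882
Element Bu pattern (n=1): 0.58518 : 0.41482
Convolve the two distributions (both contribute in 2-u steps):
  M: 0.33194882×0.58518 = 0.194250
  M+2: 0.33194882×0.41482 + 0.48840236×0.58518 = 0.423502
  M+4: 0.48840236×0.41482 + 0.17964882×0.58518 = 0.307726
  M+6: 0.17964882×0.41482 = 0.074522
Scale to base peak (0.423502) = 100: 45.9 : 100.0 : 72.7 : 17.6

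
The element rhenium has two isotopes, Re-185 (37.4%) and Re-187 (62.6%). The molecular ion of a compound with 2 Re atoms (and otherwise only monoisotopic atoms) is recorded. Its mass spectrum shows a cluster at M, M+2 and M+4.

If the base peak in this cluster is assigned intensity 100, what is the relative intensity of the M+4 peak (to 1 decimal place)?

83.7

Binomial terms of (0.374 + 0.626)^2: M 0.1399, M+2 0.4682, M+4 0.3919 → M+2 is the base peak.
P(M+2) = C(2,1) × 0.374^1 × 0.626^1 = 2 × 0.3740 × 0.6260 = 0.468248 (base)
P(M+4) = C(2,2) × 0.374^0 × 0.626^2 = 1 × 1.0000 × 0.391876 = 0.391876
Relative intensity = 0.391876 / 0.468248 × 100 = 83.7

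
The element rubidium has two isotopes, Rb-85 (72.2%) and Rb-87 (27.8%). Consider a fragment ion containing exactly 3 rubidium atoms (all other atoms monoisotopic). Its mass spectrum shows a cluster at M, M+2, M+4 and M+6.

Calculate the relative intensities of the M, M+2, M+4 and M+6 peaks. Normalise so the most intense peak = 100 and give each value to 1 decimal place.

86.6 : 100.0 : 38.5 : 4.9

Expanding (0.722 + 0.278)^3:
P(M) = 0.722^3 = 0.376367
P(M+2) = 3 × 0.722^2 × 0.278^1 = 0.434751
P(M+4) = 3 × 0.722^1 × 0.278^2 = 0.167397
P(M+6) = 0.278^3 = 0.021485
The M+2 peak is largest (0.434751); scaling to 100 gives 86.6 : 100.0 : 38.5 : 4.9.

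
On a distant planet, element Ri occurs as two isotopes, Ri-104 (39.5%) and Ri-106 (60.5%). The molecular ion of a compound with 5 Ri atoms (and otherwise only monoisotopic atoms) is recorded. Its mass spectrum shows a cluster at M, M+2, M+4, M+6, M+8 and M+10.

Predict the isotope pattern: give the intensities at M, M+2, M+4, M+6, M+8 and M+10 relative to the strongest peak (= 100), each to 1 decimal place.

2.8 : 21.3 : 65.3 : 100.0 : 76.6 : 23.5

Expanding (0.395 + 0.605)^5:
P(M) = 0.395^5 = 0.009616
P(M+2) = 5 × 0.395^4 × 0.605^1 = 0.073640
P(M+4) = 10 × 0.395^3 × 0.605^2 = 0.225581
P(M+6) = 10 × 0.395^2 × 0.605^3 = 0.345510
P(M+8) = 5 × 0.395^1 × 0.605^4 = 0.264599
P(M+10) = 0.605^5 = 0.081054
The M+6 peak is largest (0.345510); scaling to 100 gives 2.8 : 21.3 : 65.3 : 100.0 : 76.6 : 23.5.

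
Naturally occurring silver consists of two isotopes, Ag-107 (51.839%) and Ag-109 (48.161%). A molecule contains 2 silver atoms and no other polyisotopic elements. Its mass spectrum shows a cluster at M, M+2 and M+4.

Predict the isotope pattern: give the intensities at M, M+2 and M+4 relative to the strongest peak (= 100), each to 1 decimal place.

53.8 : 100.0 : 46.5

Expanding (0.51839 + 0.48161)^2:
P(M) = 0.51839^2 = 0.268728
P(M+2) = 2 × 0.51839^1 × 0.48161^1 = 0.499324
P(M+4) = 0.48161^2 = 0.231948
The M+2 peak is largest (0.499324); scaling to 100 gives 53.8 : 100.0 : 46.5.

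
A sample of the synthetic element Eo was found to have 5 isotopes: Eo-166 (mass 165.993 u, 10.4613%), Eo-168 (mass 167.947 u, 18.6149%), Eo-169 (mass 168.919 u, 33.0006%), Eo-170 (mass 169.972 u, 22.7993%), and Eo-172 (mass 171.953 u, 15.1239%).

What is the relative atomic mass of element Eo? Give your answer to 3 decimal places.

The abundance-weighted mean is 0.104613 × 165.993 + 0.186149 × 167.947 + 0.330006 × 168.919 + 0.227993 × 169.972 + 0.151239 × 171.953
= 17.3650 + 31.2632 + 55.7443 + 38.7524 + 26.0060 = 169.1309 u

169.131 u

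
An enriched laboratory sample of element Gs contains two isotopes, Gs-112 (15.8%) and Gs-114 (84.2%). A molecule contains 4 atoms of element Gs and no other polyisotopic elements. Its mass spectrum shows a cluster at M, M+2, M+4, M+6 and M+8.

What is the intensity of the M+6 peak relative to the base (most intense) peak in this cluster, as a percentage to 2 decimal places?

Binomial terms of (0.158 + 0.842)^4: M 0.0006, M+2 0.0133, M+4 0.1062, M+6 0.3773, M+8 0.5026 → M+8 is the base peak.
P(M+8) = C(4,4) × 0.158^0 × 0.842^4 = 1 × 1.0000 × 0.50262995 = 0.502630 (base)
P(M+6) = C(4,3) × 0.158^1 × 0.842^3 = 4 × 0.1580 × 0.59694769 = 0.377271
Relative intensity = 0.377271 / 0.502630 × 100 = 75.06

75.06%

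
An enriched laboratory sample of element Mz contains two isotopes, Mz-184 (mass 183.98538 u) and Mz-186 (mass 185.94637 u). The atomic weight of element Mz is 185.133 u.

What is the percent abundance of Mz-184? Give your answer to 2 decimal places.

41.48%

Let x be the fractional abundance of Mz-184; then Mz-186 has abundance 1 − x.
183.98538·x + 185.94637·(1 − x) = 185.133
(183.98538 − 185.94637)·x = 185.133 − 185.94637
x = -0.81337 / -1.96099 = 0.41478 → 41.48% Mz-184, 58.52% Mz-186.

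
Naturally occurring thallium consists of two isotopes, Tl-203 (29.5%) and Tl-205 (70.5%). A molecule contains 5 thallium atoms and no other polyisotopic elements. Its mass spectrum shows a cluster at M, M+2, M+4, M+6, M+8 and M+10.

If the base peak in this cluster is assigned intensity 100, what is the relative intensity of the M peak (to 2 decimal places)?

Term probabilities: M 0.0022, M+2 0.0267, M+4 0.1276, M+6 0.3049, M+8 0.3644, M+10 0.1742. Base peak = M+8.
P(M+8) = C(5,4) × 0.295^1 × 0.705^4 = 5 × 0.2950 × 0.24703385 = 0.364375 (base)
P(M) = C(5,0) × 0.295^5 × 0.705^0 = 1 × 0.00223414 × 1.0000 = 0.002234
Relative intensity = 0.002234 / 0.364375 × 100 = 0.61

0.61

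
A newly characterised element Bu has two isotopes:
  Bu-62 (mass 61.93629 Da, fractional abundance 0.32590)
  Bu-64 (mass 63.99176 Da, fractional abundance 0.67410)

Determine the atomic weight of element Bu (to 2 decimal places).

63.32 Da

Ar = Σ fᵢ·mᵢ = 0.32590 × 61.93629 + 0.67410 × 63.99176
= 20.185037 + 43.136845 = 63.321882 Da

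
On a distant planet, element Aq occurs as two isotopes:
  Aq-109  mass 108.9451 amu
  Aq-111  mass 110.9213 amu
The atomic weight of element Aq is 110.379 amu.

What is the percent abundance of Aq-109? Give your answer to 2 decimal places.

Writing the weighted mean with unknown fraction x of Aq-109:
108.9451·x + 110.9213·(1 − x) = 110.379
(108.9451 − 110.9213)·x = 110.379 − 110.9213
x = -0.5423 / -1.9762 = 0.27442 → 27.44% Aq-109, 72.56% Aq-111.

27.44%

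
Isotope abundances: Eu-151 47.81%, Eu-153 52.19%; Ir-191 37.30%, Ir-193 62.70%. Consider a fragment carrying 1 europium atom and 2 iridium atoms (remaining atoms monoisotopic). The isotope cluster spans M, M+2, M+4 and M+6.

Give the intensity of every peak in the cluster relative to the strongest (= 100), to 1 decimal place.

15.4 : 68.6 : 100.0 : 47.5

Europium pattern (n=1): 0.4781 : 0.5219
Iridium pattern (n=2): 0.139129 : 0.467742 : 0.393129
Convolve the two distributions (both contribute in 2-u steps):
  M: 0.4781×0.139129 = 0.066518
  M+2: 0.4781×0.467742 + 0.5219×0.139129 = 0.296239
  M+4: 0.4781×0.393129 + 0.5219×0.467742 = 0.432070
  M+6: 0.5219×0.393129 = 0.205174
Scale to base peak (0.432070) = 100: 15.4 : 68.6 : 100.0 : 47.5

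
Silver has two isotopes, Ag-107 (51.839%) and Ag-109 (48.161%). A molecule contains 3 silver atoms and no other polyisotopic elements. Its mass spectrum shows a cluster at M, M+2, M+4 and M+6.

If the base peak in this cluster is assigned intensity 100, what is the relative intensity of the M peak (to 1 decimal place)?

35.9

Binomial terms of (0.51839 + 0.48161)^3: M 0.1393, M+2 0.3883, M+4 0.3607, M+6 0.1117 → M+2 is the base peak.
P(M+2) = C(3,1) × 0.51839^2 × 0.48161^1 = 3 × 0.26872819 × 0.48161 = 0.388267 (base)
P(M) = C(3,0) × 0.51839^3 × 0.48161^0 = 1 × 0.13930601 × 1.0000 = 0.139306
Relative intensity = 0.139306 / 0.388267 × 100 = 35.9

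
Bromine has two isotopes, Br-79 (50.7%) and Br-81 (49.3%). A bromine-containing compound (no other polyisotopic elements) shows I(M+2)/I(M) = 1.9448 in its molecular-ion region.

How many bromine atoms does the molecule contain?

The M+2/M ratio from n Br atoms is n · q/p = n · 0.493/0.507.
n = 1.9448 × 0.507/0.493 = 2.00 ≈ 2

2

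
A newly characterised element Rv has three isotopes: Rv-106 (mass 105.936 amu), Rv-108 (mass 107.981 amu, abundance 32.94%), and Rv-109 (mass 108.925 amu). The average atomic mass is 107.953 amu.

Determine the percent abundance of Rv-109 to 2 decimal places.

The remaining 67.06% is split between Rv-106 (fraction x) and Rv-109 (fraction 0.6706 − x).
Substituting: 105.936x + 108.925(0.6706 − x) = 72.3840586
(105.936 − 108.925)x = -0.6610464  ⇒  x = 0.22116, y = 0.44944
Rv-106: 22.12%, Rv-109: 44.94%.

44.94%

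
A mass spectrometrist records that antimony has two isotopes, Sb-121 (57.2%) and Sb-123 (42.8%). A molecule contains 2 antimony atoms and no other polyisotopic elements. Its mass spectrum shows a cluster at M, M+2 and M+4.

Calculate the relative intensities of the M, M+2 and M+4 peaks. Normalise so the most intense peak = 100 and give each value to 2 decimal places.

66.82 : 100.00 : 37.41

Each Sb atom is independently Sb-121 (p = 0.572) or Sb-123 (q = 0.428); the cluster is the binomial expansion (p + q)^2.
P(M) = 0.572^2 = 0.327184
P(M+2) = 2 × 0.572^1 × 0.428^1 = 0.489632
P(M+4) = 0.428^2 = 0.183184
The M+2 peak is largest (0.489632); scaling to 100 gives 66.82 : 100.00 : 37.41.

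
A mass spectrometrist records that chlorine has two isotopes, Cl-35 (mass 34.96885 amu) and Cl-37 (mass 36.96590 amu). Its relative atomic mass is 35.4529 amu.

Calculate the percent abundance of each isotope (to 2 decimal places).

Let x be the fractional abundance of Cl-35; then Cl-37 has abundance 1 − x.
34.96885·x + 36.96590·(1 − x) = 35.4529
(34.96885 − 36.96590)·x = 35.4529 − 36.96590
x = -1.51300 / -1.99705 = 0.75762 → 75.76% Cl-35, 24.24% Cl-37.

Cl-35: 75.76%, Cl-37: 24.24%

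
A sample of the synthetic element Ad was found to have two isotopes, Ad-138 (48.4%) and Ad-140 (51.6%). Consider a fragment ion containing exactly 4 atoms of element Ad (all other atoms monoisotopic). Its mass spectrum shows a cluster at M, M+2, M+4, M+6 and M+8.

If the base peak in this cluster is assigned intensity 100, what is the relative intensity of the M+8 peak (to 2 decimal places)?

Binomial terms of (0.484 + 0.516)^4: M 0.0549, M+2 0.2340, M+4 0.3742, M+6 0.2660, M+8 0.0709 → M+4 is the base peak.
P(M+4) = C(4,2) × 0.484^2 × 0.516^2 = 6 × 0.234256 × 0.266256 = 0.374232 (base)
P(M+8) = C(4,4) × 0.484^0 × 0.516^4 = 1 × 1.0000 × 0.07089226 = 0.070892
Relative intensity = 0.070892 / 0.374232 × 100 = 18.94

18.94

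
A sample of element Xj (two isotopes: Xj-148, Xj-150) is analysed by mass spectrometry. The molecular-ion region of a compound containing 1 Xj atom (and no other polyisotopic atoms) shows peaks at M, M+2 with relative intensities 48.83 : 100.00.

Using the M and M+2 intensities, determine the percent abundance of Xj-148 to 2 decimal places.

Write p for the Xj-148 fraction. I(M+2)/I(M) = [C(1,1)·p^0·(1−p)] / p^1 = 1·(1−p)/p = 100.00/48.83 = 2.0479
(1−p)/p = 2.0479/1 = 2.0479  ⇒  p = 1/(1 + 2.0479) = 0.3281
Xj-148: 32.81%, Xj-150: 67.19%.

32.81%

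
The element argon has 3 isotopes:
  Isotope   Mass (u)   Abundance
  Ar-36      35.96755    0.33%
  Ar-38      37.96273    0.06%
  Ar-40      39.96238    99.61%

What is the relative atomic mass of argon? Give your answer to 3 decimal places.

Weight each isotope mass by its fractional abundance: 0.0033 × 35.96755 + 0.0006 × 37.96273 + 0.9961 × 39.96238
= 0.118693 + 0.022778 + 39.806527 = 39.947998 u

39.948 u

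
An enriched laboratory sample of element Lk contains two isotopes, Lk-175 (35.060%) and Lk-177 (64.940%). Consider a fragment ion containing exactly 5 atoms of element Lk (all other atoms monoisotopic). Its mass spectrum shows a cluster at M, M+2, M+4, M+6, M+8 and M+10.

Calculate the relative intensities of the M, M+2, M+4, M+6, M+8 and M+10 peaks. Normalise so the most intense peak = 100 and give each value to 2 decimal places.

Each Lk atom is independently Lk-175 (p = 0.35060) or Lk-177 (q = 0.64940); the cluster is the binomial expansion (p + q)^5.
P(M) = 0.35060^5 = 0.005297
P(M+2) = 5 × 0.35060^4 × 0.64940^1 = 0.049060
P(M+4) = 10 × 0.35060^3 × 0.64940^2 = 0.181744
P(M+6) = 10 × 0.35060^2 × 0.64940^3 = 0.336636
P(M+8) = 5 × 0.35060^1 × 0.64940^4 = 0.311768
P(M+10) = 0.64940^5 = 0.115495
The M+6 peak is largest (0.336636); scaling to 100 gives 1.57 : 14.57 : 53.99 : 100.00 : 92.61 : 34.31.

1.57 : 14.57 : 53.99 : 100.00 : 92.61 : 34.31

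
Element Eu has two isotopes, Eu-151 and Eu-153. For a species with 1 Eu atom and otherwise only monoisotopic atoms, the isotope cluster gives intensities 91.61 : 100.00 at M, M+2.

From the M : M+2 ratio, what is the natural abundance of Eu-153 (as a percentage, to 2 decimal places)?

52.19%

Write p for the Eu-151 fraction. I(M+2)/I(M) = [C(1,1)·p^0·(1−p)] / p^1 = 1·(1−p)/p = 100.00/91.61 = 1.0916
(1−p)/p = 1.0916/1 = 1.0916  ⇒  p = 1/(1 + 1.0916) = 0.4781
Eu-151: 47.81%, Eu-153: 52.19%.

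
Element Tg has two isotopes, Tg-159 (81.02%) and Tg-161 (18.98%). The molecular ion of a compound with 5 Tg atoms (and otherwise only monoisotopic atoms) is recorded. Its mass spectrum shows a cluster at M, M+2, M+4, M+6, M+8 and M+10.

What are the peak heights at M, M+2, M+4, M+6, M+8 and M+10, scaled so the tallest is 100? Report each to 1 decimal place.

85.4 : 100.0 : 46.9 : 11.0 : 1.3 : 0.1

Expanding (0.8102 + 0.1898)^5:
P(M) = 0.8102^5 = 0.349109
P(M+2) = 5 × 0.8102^4 × 0.1898^1 = 0.408917
P(M+4) = 10 × 0.8102^3 × 0.1898^2 = 0.191588
P(M+6) = 10 × 0.8102^2 × 0.1898^3 = 0.044882
P(M+8) = 5 × 0.8102^1 × 0.1898^4 = 0.005257
P(M+10) = 0.1898^5 = 0.000246
The M+2 peak is largest (0.408917); scaling to 100 gives 85.4 : 100.0 : 46.9 : 11.0 : 1.3 : 0.1.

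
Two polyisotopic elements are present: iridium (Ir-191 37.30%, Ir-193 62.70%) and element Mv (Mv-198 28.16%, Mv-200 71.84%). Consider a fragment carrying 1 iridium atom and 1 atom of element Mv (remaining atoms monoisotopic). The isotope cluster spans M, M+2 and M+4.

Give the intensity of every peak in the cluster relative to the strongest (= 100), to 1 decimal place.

23.3 : 98.7 : 100.0

Iridium pattern (n=1): 0.3730 : 0.6270
Element Mv pattern (n=1): 0.2816 : 0.7184
Convolve the two distributions (both contribute in 2-u steps):
  M: 0.3730×0.2816 = 0.105037
  M+2: 0.3730×0.7184 + 0.6270×0.2816 = 0.444526
  M+4: 0.6270×0.7184 = 0.450437
Scale to base peak (0.450437) = 100: 23.3 : 98.7 : 100.0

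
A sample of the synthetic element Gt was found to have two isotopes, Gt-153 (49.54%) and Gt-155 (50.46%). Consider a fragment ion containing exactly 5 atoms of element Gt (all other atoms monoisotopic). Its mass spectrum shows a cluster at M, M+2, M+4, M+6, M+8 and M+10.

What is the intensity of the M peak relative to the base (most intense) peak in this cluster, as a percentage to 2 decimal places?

(0.4954 + 0.5046)^5 gives M 0.0298, M+2 0.1520, M+4 0.3096, M+6 0.3153, M+8 0.1606, M+10 0.0327; the largest is M+6.
P(M+6) = C(5,3) × 0.4954^2 × 0.5046^3 = 10 × 0.24542116 × 0.12848184 = 0.315322 (base)
P(M) = C(5,0) × 0.4954^5 × 0.5046^0 = 1 × 0.02983871 × 1.0000 = 0.029839
Relative intensity = 0.029839 / 0.315322 × 100 = 9.46

9.46%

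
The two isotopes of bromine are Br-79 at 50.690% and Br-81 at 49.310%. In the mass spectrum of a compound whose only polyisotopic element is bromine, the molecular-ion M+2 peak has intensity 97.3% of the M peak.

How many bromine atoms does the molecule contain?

With n Br atoms, P(M+2)/P(M) = C(n,1)·p^(n−1)q / p^n = n·q/p = n · 0.49310/0.50690.
n = 0.973 × 0.50690/0.49310 = 1.00 ≈ 1

1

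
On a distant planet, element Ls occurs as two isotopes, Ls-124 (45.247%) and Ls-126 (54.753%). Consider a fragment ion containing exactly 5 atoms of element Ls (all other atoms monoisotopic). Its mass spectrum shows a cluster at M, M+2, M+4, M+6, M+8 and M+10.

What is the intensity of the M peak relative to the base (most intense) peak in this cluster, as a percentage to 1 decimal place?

Binomial terms of (0.45247 + 0.54753)^5: M 0.0190, M+2 0.1147, M+4 0.2777, M+6 0.3360, M+8 0.2033, M+10 0.0492 → M+6 is the base peak.
P(M+6) = C(5,3) × 0.45247^2 × 0.54753^3 = 10 × 0.2047291 × 0.16414353 = 0.336050 (base)
P(M) = C(5,0) × 0.45247^5 × 0.54753^0 = 1 × 0.01896483 × 1.0000 = 0.018965
Relative intensity = 0.018965 / 0.336050 × 100 = 5.6

5.6%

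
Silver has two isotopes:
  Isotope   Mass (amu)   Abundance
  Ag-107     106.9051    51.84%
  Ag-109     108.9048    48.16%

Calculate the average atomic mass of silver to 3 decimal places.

Average mass = Σ (abundance × isotope mass) = 0.5184 × 106.9051 + 0.4816 × 108.9048
= 55.41960 + 52.44855 = 107.86815 amu

107.868 amu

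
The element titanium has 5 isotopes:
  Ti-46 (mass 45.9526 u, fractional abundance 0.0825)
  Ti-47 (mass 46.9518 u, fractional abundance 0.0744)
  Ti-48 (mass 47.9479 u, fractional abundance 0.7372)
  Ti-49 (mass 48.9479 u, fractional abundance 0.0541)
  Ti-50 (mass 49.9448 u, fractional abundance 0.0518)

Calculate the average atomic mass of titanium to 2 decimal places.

Average mass = Σ (abundance × isotope mass) = 0.0825 × 45.9526 + 0.0744 × 46.9518 + 0.7372 × 47.9479 + 0.0541 × 48.9479 + 0.0518 × 49.9448
= 3.79109 + 3.49321 + 35.34719 + 2.64808 + 2.58714 = 47.86671 u

47.87 u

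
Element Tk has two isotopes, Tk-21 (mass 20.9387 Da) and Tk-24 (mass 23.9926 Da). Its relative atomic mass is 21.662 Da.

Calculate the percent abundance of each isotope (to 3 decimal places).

With x = fraction of Tk-21 (so Tk-24 is 1 − x):
20.9387·x + 23.9926·(1 − x) = 21.662
(20.9387 − 23.9926)·x = 21.662 − 23.9926
x = -2.3306 / -3.0539 = 0.76316 → 76.316% Tk-21, 23.684% Tk-24.

Tk-21: 76.316%, Tk-24: 23.684%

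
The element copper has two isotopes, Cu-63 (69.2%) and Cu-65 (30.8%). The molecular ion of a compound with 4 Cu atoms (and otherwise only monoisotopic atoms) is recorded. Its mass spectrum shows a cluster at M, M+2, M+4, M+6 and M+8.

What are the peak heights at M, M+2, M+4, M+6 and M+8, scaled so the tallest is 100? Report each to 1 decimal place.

The 4 Cu atoms are independent, so intensities follow the terms of (0.692 + 0.308)^4.
P(M) = 0.692^4 = 0.229311
P(M+2) = 4 × 0.692^3 × 0.308^1 = 0.408253
P(M+4) = 6 × 0.692^2 × 0.308^2 = 0.272562
P(M+6) = 4 × 0.692^1 × 0.308^3 = 0.080876
P(M+8) = 0.308^4 = 0.008999
The M+2 peak is largest (0.408253); scaling to 100 gives 56.2 : 100.0 : 66.8 : 19.8 : 2.2.

56.2 : 100.0 : 66.8 : 19.8 : 2.2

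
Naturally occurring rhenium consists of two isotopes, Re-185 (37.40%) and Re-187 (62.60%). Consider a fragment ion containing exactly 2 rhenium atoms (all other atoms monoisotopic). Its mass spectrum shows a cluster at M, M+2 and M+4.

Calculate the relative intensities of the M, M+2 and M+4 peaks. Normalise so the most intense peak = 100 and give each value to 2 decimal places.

29.87 : 100.00 : 83.69

The 2 Re atoms are independent, so intensities follow the terms of (0.3740 + 0.6260)^2.
P(M) = 0.3740^2 = 0.139876
P(M+2) = 2 × 0.3740^1 × 0.6260^1 = 0.468248
P(M+4) = 0.6260^2 = 0.391876
The M+2 peak is largest (0.468248); scaling to 100 gives 29.87 : 100.00 : 83.69.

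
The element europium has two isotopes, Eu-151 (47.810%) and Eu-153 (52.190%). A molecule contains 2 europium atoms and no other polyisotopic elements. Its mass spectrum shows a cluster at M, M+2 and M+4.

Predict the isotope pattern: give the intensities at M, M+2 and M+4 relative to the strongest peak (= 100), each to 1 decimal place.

Expanding (0.47810 + 0.52190)^2:
P(M) = 0.47810^2 = 0.228580
P(M+2) = 2 × 0.47810^1 × 0.52190^1 = 0.499041
P(M+4) = 0.52190^2 = 0.272380
The M+2 peak is largest (0.499041); scaling to 100 gives 45.8 : 100.0 : 54.6.

45.8 : 100.0 : 54.6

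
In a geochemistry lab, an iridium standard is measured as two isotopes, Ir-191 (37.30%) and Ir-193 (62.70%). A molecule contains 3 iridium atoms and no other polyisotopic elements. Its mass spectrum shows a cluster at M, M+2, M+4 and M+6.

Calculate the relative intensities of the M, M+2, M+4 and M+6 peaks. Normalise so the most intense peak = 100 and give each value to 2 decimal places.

11.80 : 59.49 : 100.00 : 56.03

Each Ir atom is independently Ir-191 (p = 0.3730) or Ir-193 (q = 0.6270); the cluster is the binomial expansion (p + q)^3.
P(M) = 0.3730^3 = 0.051895
P(M+2) = 3 × 0.3730^2 × 0.6270^1 = 0.261702
P(M+4) = 3 × 0.3730^1 × 0.6270^2 = 0.439911
P(M+6) = 0.6270^3 = 0.246492
The M+4 peak is largest (0.439911); scaling to 100 gives 11.80 : 59.49 : 100.00 : 56.03.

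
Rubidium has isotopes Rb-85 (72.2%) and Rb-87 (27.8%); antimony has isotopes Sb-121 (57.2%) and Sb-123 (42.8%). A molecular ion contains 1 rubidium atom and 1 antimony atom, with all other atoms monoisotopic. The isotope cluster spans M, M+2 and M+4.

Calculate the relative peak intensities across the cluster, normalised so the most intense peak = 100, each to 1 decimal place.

88.2 : 100.0 : 25.4

Rubidium pattern (n=1): 0.7220 : 0.2780
Antimony pattern (n=1): 0.5720 : 0.4280
Convolve the two distributions (both contribute in 2-u steps):
  M: 0.7220×0.5720 = 0.412984
  M+2: 0.7220×0.4280 + 0.2780×0.5720 = 0.468032
  M+4: 0.2780×0.4280 = 0.118984
Scale to base peak (0.468032) = 100: 88.2 : 100.0 : 25.4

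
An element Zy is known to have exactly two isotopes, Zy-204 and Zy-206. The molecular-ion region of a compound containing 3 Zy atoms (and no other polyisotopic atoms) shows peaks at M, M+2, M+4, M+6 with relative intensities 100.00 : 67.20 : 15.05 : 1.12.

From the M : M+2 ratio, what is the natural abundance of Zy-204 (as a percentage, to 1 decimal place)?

81.7%

Write p for the Zy-204 fraction. I(M+2)/I(M) = [C(3,1)·p^2·(1−p)] / p^3 = 3·(1−p)/p = 67.20/100.00 = 0.6720
(1−p)/p = 0.6720/3 = 0.2240  ⇒  p = 1/(1 + 0.2240) = 0.8170
Zy-204: 81.7%, Zy-206: 18.3%.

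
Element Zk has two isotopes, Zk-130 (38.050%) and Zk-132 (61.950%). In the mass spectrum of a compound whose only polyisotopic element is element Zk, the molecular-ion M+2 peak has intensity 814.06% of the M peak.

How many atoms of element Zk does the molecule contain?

The M+2/M ratio from n Zk atoms is n · q/p = n · 0.61950/0.38050.
n = 8.1406 × 0.38050/0.61950 = 5.00 ≈ 5

5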